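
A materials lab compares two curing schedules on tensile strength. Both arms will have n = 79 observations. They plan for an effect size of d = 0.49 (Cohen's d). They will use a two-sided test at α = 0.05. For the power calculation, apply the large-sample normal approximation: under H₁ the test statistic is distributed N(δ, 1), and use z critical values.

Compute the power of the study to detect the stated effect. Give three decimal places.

Noncentrality parameter: δ = d·√(n/2) = 0.49 × √(79/2) = 3.0796
Critical value for a two-sided test at α = 0.05: z_{α/2} = 1.960.
Power = Φ(δ − 1.960) + Φ(−δ − 1.960) = Φ(1.120) + Φ(-5.040) = 0.8686 + 0.0000 = 0.8686.

Power ≈ 0.869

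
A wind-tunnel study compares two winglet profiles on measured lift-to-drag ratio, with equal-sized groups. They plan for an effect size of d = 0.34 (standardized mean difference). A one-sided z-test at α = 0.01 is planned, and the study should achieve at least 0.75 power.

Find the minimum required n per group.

For power 0.75 need Φ(δ − z_{0.01}) = 0.75, so δ = z_{0.01} + z_{0.25} = 2.326 + 0.674 = 3.001.
δ = d·√(n/2) ⇒ n = 2(δ/d)² = 2 × (3.001 / 0.34)² = 155.80.
Round up to the next whole unit.

n = 156 per group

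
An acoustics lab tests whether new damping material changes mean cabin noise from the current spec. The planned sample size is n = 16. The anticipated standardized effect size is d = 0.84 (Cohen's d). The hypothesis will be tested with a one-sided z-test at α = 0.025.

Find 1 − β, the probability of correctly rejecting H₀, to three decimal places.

Power ≈ 0.919

Noncentrality parameter: δ = d·√n = 0.84 × √16 = 3.3600
One-sided α = 0.025 → critical value z_{0.025} = 1.960.
Power = Φ(δ − 1.960) = Φ(1.400) = 0.9192.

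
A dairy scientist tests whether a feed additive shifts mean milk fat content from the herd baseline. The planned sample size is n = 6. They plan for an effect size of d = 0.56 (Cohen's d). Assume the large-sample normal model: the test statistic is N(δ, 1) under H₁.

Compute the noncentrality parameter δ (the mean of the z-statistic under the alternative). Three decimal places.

δ ≈ 1.372

The noncentrality parameter scales effect size by the design's sample-size factor: δ = d·√n = 0.56 × √6 = 1.3717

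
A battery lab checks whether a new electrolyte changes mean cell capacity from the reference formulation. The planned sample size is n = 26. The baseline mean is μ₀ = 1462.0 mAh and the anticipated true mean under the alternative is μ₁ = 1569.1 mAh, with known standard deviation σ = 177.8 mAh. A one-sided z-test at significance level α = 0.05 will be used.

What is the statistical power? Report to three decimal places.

Power ≈ 0.923

Standardized effect: d = |μ₁ − μ₀| / σ = |1569.1 − 1462.0| / 177.8 = 0.6024
Noncentrality parameter: δ = d·√n = 0.6024 × √26 = 3.0715
One-sided α = 0.05 → critical value z_{0.05} = 1.645.
Power = P(Z > 1.645 − δ) = Φ(1.427) = 0.9232.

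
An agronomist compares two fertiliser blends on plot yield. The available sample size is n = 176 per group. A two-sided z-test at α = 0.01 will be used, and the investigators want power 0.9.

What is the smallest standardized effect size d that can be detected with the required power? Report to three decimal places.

Required noncentrality: δ = z_{0.005} + z_{0.10} = 2.576 + 1.282 = 3.857.
(The second rejection-region term Φ(−δ − z_{α/2}) is negligible and dropped.)
δ = d·√(n/2) ⇒ d = δ/√(n/2) = 3.857/√(176/2) = 0.4112.

d ≈ 0.411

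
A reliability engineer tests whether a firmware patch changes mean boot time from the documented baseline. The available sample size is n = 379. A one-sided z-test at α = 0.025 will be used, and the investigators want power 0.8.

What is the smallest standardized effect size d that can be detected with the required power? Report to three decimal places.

d ≈ 0.144

Need Φ(δ − 1.960) = 0.8, so δ = 1.960 + 0.842 = 2.802.
δ = d·√n ⇒ d = δ/√n = 2.802/√379 = 0.1439.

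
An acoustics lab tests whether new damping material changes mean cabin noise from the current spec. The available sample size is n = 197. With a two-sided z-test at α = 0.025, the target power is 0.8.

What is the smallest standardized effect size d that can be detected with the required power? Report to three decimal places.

d ≈ 0.220

Required noncentrality: δ = z_{0.0125} + z_{0.20} = 2.241 + 0.842 = 3.083.
(Lower-tail contribution to power is negligible for δ > 0.)
δ = d·√n ⇒ d = δ/√n = 3.083/√197 = 0.2197.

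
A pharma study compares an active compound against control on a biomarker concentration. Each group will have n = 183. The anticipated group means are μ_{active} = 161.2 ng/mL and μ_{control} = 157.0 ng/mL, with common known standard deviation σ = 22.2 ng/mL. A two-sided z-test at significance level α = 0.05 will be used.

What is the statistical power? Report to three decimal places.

Power ≈ 0.440

Standardized effect: d = |μ_{active} − μ_{control}| / σ = |161.2 − 157.0| / 22.2 = 0.1892
Noncentrality parameter: δ = d·√(n/2) = 0.1892 × √(183/2) = 1.8097
Critical value for a two-sided test at α = 0.05: z_{α/2} = 1.960.
Power = Φ(δ − 1.960) + Φ(−δ − 1.960) = Φ(-0.150) + Φ(-3.770) = 0.4403 + 0.0001 = 0.4404.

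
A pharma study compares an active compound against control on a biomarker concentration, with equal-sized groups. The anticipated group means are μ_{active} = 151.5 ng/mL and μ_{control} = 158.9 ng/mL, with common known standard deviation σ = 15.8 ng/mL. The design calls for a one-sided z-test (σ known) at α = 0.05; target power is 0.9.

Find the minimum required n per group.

Standardized effect: d = |μ_{active} − μ_{control}| / σ = |151.5 − 158.9| / 15.8 = 0.4684
For power 0.9 need Φ(δ − z_{0.05}) = 0.9, so δ = z_{0.05} + z_{0.10} = 1.645 + 1.282 = 2.926.
δ = d·√(n/2) ⇒ n = 2(δ/d)² = 2 × (2.926 / 0.4684)² = 78.08.
Round up to the next whole unit.

n = 79 per group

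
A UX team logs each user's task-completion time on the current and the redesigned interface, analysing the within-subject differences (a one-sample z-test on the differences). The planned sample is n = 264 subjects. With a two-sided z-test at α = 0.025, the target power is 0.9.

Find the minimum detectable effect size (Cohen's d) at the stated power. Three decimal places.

Required noncentrality: δ = z_{0.0125} + z_{0.10} = 2.241 + 1.282 = 3.523.
(Lower-tail contribution to power is negligible for δ > 0.)
δ = d·√n ⇒ d = δ/√n = 3.523/√264 = 0.2168.

d ≈ 0.217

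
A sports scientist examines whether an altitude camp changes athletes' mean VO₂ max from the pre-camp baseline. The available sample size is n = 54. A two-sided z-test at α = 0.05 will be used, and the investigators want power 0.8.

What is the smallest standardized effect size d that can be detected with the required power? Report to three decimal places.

d ≈ 0.381

Need Φ(δ − 1.960) = 0.8, so δ = 1.960 + 0.842 = 2.802.
(The second rejection-region term Φ(−δ − z_{α/2}) is negligible and dropped.)
δ = d·√n ⇒ d = δ/√n = 2.802/√54 = 0.3812.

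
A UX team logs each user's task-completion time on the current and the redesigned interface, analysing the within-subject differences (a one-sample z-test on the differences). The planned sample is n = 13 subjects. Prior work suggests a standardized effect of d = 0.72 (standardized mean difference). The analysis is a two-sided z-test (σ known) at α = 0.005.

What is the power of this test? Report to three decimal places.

Noncentrality parameter: δ = d·√n = 0.72 × √13 = 2.5960
Two-sided α = 0.005 → critical value z_{0.0025} = 2.807.
Power = Φ(δ − 2.807) + Φ(−δ − 2.807) = Φ(-0.211) + Φ(-5.403) = 0.4164 + 0.0000 = 0.4164.

Power ≈ 0.416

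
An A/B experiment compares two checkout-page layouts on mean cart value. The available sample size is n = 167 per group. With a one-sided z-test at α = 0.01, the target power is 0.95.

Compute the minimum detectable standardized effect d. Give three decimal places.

Need Φ(δ − 2.326) = 0.95, so δ = 2.326 + 1.645 = 3.971.
δ = d·√(n/2) ⇒ d = δ/√(n/2) = 3.971/√(167/2) = 0.4346.

d ≈ 0.435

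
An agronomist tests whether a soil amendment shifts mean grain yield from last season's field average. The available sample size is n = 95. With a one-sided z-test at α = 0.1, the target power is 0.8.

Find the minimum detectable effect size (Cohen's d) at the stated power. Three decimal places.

Need Φ(δ − 1.282) = 0.8, so δ = 1.282 + 0.842 = 2.123.
δ = d·√n ⇒ d = δ/√n = 2.123/√95 = 0.2178.

d ≈ 0.218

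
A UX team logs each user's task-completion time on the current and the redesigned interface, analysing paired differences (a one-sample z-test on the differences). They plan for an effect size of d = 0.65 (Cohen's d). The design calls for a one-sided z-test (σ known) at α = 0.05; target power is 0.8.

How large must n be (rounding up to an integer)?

n = 15

Set Φ(δ − 1.645) = 0.8; then δ − 1.645 = Φ⁻¹(0.8) = 0.842, giving δ = 2.486.
δ = d·√n ⇒ n = (δ/d)² = (2.486 / 0.65)² = 14.63.
Rounding up, n = 15.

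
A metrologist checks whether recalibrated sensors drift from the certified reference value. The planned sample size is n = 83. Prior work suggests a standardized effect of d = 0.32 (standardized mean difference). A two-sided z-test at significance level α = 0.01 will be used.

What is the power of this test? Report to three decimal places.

Noncentrality parameter: λ = d·√n = 0.32 × √83 = 2.9153
Critical value for a two-sided test at α = 0.01: z_{α/2} = 2.576.
Power = Φ(λ − 2.576) + Φ(−λ − 2.576) = Φ(0.340) + Φ(-5.491) = 0.6329 + 0.0000 = 0.6329.

Power ≈ 0.633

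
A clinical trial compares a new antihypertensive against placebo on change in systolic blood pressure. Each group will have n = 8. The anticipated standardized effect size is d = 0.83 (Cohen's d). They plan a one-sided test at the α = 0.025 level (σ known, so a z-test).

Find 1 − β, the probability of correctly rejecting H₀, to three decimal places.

Power ≈ 0.382

Noncentrality parameter: δ = d·√(n/2) = 0.83 × √(8/2) = 1.6600
One-sided α = 0.025 → critical value z_{0.025} = 1.960.
Power = P(Z > 1.960 − δ) = Φ(-0.300) = 0.3821.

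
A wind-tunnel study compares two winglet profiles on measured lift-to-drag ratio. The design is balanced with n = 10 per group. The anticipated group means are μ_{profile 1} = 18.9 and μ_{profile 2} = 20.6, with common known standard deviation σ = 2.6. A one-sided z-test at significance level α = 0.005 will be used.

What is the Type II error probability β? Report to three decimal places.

Standardized effect: d = |μ_{profile 1} − μ_{profile 2}| / σ = |18.9 − 20.6| / 2.6 = 0.6538
Noncentrality parameter: δ = d·√(n/2) = 0.6538 × √(10/2) = 1.4620
Critical value for a one-sided test at α = 0.005: z_α = 2.576.
Power = Φ(δ − 2.576) = Φ(-1.114) = 0.1327.
Type II error: β = 1 − power = 1 − 0.1327 = 0.8673.

β ≈ 0.867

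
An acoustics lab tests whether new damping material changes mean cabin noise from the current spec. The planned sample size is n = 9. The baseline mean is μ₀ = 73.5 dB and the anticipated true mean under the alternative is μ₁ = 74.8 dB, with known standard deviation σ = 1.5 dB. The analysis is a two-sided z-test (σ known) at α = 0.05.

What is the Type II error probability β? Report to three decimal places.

β ≈ 0.261

Standardized effect: d = |μ₁ − μ₀| / σ = |74.8 − 73.5| / 1.5 = 0.8667
Noncentrality parameter: δ = d·√n = 0.8667 × √9 = 2.6000
Critical value for a two-sided test at α = 0.05: z_{α/2} = 1.960.
Power = Φ(δ − 1.960) + Φ(−δ − 1.960) = Φ(0.640) + Φ(-4.560) = 0.7389 + 0.0000 = 0.7389.
Type II error: β = 1 − power = 1 − 0.7389 = 0.2611.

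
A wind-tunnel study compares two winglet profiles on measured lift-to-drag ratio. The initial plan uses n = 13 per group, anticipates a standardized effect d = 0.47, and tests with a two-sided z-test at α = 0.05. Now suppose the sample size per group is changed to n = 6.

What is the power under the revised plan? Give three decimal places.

With n = 6 per group: δ = d·√(n/2) = 0.47 × √(6/2) = 0.8141. Critical value z_{0.025} = 1.960.
Revised power = Φ(δ − 1.960) + Φ(−δ − 1.960) = Φ(-1.146) + Φ(-2.774) = 0.1259 + 0.0028 = 0.1287.

Power ≈ 0.129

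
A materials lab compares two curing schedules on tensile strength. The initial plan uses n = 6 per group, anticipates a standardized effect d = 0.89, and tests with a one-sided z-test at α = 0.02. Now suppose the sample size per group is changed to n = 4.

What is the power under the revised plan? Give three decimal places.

Power ≈ 0.213

With n = 4 per group: δ = d·√(n/2) = 0.89 × √(4/2) = 1.2587. Critical value z_{0.02} = 2.054.
Revised power = Φ(δ − 2.054) = Φ(-0.795) = 0.2133.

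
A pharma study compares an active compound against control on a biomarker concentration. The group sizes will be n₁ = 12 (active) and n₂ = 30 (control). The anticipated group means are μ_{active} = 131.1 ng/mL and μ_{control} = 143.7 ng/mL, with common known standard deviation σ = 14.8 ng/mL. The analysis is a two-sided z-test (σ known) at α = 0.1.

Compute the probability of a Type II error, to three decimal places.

β ≈ 0.198

Standardized effect: d = |μ_{active} − μ_{control}| / σ = |131.1 − 143.7| / 14.8 = 0.8514
Noncentrality parameter: δ = d / √(1/n₁ + 1/n₂) = 0.8514 / √(1/12 + 1/30) = 2.4925
Critical value for a two-sided test at α = 0.1: z_{α/2} = 1.645.
Power = Φ(δ − 1.645) + Φ(−δ − 1.645) = Φ(0.848) + Φ(-4.137) = 0.8017 + 0.0000 = 0.8017.
Type II error: β = 1 − power = 1 − 0.8017 = 0.1983.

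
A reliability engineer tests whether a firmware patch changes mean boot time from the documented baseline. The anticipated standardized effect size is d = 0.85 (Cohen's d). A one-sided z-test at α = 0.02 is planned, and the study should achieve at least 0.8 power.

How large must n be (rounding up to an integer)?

n = 12

Set Φ(δ − 2.054) = 0.8; then δ − 2.054 = Φ⁻¹(0.8) = 0.842, giving δ = 2.895.
δ = d·√n ⇒ n = (δ/d)² = (2.895 / 0.85)² = 11.60.
Round up to the next whole unit.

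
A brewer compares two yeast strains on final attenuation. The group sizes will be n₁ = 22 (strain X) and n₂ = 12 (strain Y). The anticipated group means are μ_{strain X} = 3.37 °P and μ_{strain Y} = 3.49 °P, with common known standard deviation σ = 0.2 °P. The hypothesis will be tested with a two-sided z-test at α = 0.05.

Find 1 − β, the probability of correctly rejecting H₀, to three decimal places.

Power ≈ 0.387

Standardized effect: d = |μ_{strain X} − μ_{strain Y}| / σ = |3.37 − 3.49| / 0.2 = 0.6000
Noncentrality parameter: δ = d / √(1/n₁ + 1/n₂) = 0.6000 / √(1/22 + 1/12) = 1.6719
Two-sided α = 0.05 → critical value z_{0.025} = 1.960.
Power = Φ(δ − 1.960) + Φ(−δ − 1.960) = Φ(-0.288) + Φ(-3.632) = 0.3867 + 0.0001 = 0.3868.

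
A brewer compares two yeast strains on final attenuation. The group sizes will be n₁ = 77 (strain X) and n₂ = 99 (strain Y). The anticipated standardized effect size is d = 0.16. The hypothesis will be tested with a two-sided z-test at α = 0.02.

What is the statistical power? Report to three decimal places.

Noncentrality parameter: δ = d / √(1/n₁ + 1/n₂) = 0.16 / √(1/77 + 1/99) = 1.0530
Critical value for a two-sided test at α = 0.02: z_{α/2} = 2.326.
Power = Φ(δ − 2.326) + Φ(−δ − 2.326) = Φ(-1.273) + Φ(-3.379) = 0.1014 + 0.0004 = 0.1018.

Power ≈ 0.102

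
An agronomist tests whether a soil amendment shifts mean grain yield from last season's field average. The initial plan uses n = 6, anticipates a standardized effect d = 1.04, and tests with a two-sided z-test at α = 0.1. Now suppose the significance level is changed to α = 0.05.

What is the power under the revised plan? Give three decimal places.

δ = d·√n = 1.04 × √6 = 2.5475 (unchanged). New critical value: z_{0.025} = 1.960.
Revised power = Φ(δ − 1.960) + Φ(−δ − 1.960) = Φ(0.588) + Φ(-4.507) = 0.7216 + 0.0000 = 0.7216.

Power ≈ 0.722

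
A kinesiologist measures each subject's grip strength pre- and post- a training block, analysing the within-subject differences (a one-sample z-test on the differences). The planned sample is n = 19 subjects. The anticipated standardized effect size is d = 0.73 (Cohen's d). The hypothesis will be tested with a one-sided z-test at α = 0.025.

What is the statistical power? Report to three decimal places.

Noncentrality parameter: δ = d·√n = 0.73 × √19 = 3.1820
One-sided α = 0.025 → critical value z_{0.025} = 1.960.
Power = P(Z > 1.960 − δ) = Φ(1.222) = 0.8892.

Power ≈ 0.889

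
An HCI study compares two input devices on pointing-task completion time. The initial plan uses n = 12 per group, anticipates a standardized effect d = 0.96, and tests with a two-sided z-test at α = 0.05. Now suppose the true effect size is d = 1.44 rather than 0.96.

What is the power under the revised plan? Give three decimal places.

Power ≈ 0.941

With d = 1.44: δ = d·√(n/2) = 1.44 × √(12/2) = 3.5273. Critical value z_{0.025} = 1.960.
Revised power = Φ(δ − 1.960) + Φ(−δ − 1.960) = Φ(1.567) + Φ(-5.487) = 0.9415 + 0.0000 = 0.9415.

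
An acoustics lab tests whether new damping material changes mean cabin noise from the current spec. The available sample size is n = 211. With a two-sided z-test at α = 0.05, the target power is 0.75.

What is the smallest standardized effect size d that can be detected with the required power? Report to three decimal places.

Need Φ(δ − 1.960) = 0.75, so δ = 1.960 + 0.674 = 2.634.
(Lower-tail contribution to power is negligible for δ > 0.)
δ = d·√n ⇒ d = δ/√n = 2.634/√211 = 0.1814.

d ≈ 0.181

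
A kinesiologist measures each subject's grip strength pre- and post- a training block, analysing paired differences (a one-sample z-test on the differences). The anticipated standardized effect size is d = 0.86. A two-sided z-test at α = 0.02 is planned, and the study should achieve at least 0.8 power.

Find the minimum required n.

Set Φ(δ − 2.326) = 0.8; then δ − 2.326 = Φ⁻¹(0.8) = 0.842, giving δ = 3.168.
(The Φ(−δ − z_{α/2}) term is vanishingly small for δ > 0 and is dropped in the standard sample-size formula.)
δ = d·√n ⇒ n = (δ/d)² = (3.168 / 0.86)² = 13.57.
Rounding up, n = 14.

n = 14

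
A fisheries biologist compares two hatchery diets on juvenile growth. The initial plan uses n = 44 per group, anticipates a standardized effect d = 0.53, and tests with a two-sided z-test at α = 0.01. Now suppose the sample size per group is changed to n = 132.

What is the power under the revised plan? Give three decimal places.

With n = 132 per group: δ = d·√(n/2) = 0.53 × √(132/2) = 4.3057. Critical value z_{0.005} = 2.576.
Revised power = Φ(δ − 2.576) + Φ(−δ − 2.576) = Φ(1.730) + Φ(-6.882) = 0.9582 + 0.0000 = 0.9582.

Power ≈ 0.958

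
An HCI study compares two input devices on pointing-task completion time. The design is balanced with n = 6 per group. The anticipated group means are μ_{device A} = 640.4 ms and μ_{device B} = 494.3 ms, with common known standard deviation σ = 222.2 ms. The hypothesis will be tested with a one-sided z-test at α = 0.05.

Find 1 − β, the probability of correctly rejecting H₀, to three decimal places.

Power ≈ 0.306

Standardized effect: d = |μ_{device A} − μ_{device B}| / σ = |640.4 − 494.3| / 222.2 = 0.6575
Noncentrality parameter: δ = d·√(n/2) = 0.6575 × √(6/2) = 1.1389
One-sided α = 0.05 → critical value z_{0.05} = 1.645.
Power = Φ(δ − 1.645) = Φ(-0.506) = 0.3064.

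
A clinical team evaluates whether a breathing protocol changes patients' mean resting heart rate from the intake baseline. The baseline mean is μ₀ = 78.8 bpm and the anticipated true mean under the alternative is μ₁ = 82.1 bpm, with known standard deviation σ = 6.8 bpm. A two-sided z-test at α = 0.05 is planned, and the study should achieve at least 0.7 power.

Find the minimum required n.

Standardized effect: d = |μ₁ − μ₀| / σ = |82.1 − 78.8| / 6.8 = 0.4853
For power 0.7 need Φ(δ − z_{0.025}) = 0.7, so δ = z_{0.025} + z_{0.30} = 1.960 + 0.524 = 2.484.
(For δ > 0 the lower-tail rejection region contributes negligibly to power, so the one-term inversion is standard.)
δ = d·√n ⇒ n = (δ/d)² = (2.484 / 0.4853)² = 26.21.
Round up to the next whole unit.

n = 27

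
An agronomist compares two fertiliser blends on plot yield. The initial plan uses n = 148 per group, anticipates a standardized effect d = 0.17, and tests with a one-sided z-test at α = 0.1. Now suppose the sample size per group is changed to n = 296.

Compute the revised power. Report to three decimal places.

With n = 296 per group: δ = d·√(n/2) = 0.17 × √(296/2) = 2.0681. Critical value z_{0.1} = 1.282.
Revised power = P(Z > 1.282 − δ) = Φ(0.787) = 0.7842.

Power ≈ 0.784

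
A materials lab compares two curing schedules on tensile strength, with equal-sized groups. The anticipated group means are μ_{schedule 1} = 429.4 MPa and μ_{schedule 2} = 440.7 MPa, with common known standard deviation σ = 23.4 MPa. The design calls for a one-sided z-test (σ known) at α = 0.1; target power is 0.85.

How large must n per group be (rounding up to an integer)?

n = 47 per group

Standardized effect: d = |μ_{schedule 1} − μ_{schedule 2}| / σ = |429.4 − 440.7| / 23.4 = 0.4829
Set Φ(δ − 1.282) = 0.85; then δ − 1.282 = Φ⁻¹(0.85) = 1.036, giving δ = 2.318.
δ = d·√(n/2) ⇒ n = 2(δ/d)² = 2 × (2.318 / 0.4829)² = 46.08.
Rounding up, n = 47 per group.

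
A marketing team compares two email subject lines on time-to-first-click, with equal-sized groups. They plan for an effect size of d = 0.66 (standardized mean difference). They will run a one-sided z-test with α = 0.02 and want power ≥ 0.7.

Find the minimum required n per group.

n = 31 per group

Set Φ(δ − 2.054) = 0.7; then δ − 2.054 = Φ⁻¹(0.7) = 0.524, giving δ = 2.578.
δ = d·√(n/2) ⇒ n = 2(δ/d)² = 2 × (2.578 / 0.66)² = 30.52.
Round up to the next whole unit.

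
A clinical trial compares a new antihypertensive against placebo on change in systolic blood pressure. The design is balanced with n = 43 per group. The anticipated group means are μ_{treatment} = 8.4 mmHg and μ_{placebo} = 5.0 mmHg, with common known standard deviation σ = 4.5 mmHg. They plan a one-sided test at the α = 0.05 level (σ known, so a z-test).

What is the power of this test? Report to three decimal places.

Standardized effect: d = |μ_{treatment} − μ_{placebo}| / σ = |8.4 − 5.0| / 4.5 = 0.7556
Noncentrality parameter: λ = d·√(n/2) = 0.7556 × √(43/2) = 3.5034
Critical value for a one-sided test at α = 0.05: z_α = 1.645.
Power = P(Z > 1.645 − λ) = Φ(1.859) = 0.9685.

Power ≈ 0.968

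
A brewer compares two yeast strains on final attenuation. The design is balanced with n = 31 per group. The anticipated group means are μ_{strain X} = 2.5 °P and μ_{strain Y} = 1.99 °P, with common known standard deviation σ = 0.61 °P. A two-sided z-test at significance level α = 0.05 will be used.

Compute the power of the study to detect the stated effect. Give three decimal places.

Power ≈ 0.909

Standardized effect: d = |μ_{strain X} − μ_{strain Y}| / σ = |2.5 − 1.99| / 0.61 = 0.8361
Noncentrality parameter: δ = d·√(n/2) = 0.8361 × √(31/2) = 3.2916
Critical value for a two-sided test at α = 0.05: z_{α/2} = 1.960.
Power = Φ(δ − 1.960) + Φ(−δ − 1.960) = Φ(1.332) + Φ(-5.252) = 0.9085 + 0.0000 = 0.9085.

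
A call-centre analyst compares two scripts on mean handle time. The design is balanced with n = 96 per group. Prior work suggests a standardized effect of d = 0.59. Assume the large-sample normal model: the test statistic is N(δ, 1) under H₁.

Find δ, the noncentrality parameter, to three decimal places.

δ ≈ 4.088

δ = d·√(n/2) = 0.59 × √(96/2) = 4.0876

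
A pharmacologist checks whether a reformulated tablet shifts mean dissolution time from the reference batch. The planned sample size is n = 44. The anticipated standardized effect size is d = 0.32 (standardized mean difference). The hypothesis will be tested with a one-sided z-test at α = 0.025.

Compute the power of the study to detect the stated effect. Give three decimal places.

Noncentrality parameter: δ = d·√n = 0.32 × √44 = 2.1226
One-sided α = 0.025 → critical value z_{0.025} = 1.960.
Power = P(Z > 1.960 − δ) = Φ(0.163) = 0.5646.

Power ≈ 0.565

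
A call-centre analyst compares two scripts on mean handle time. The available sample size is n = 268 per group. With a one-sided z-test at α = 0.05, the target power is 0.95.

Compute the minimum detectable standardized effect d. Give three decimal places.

Need Φ(δ − 1.645) = 0.95, so δ = 1.645 + 1.645 = 3.290.
δ = d·√(n/2) ⇒ d = δ/√(n/2) = 3.290/√(268/2) = 0.2842.

d ≈ 0.284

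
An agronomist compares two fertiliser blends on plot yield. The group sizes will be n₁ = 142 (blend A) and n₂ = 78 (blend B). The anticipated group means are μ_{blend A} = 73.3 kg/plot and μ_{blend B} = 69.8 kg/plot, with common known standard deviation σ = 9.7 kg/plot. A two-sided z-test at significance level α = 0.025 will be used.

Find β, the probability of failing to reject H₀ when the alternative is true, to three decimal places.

β ≈ 0.375

Standardized effect: d = |μ_{blend A} − μ_{blend B}| / σ = |73.3 − 69.8| / 9.7 = 0.3608
Noncentrality parameter: λ = d / √(1/n₁ + 1/n₂) = 0.3608 / √(1/142 + 1/78) = 2.5602
Critical value for a two-sided test at α = 0.025: z_{α/2} = 2.241.
Power = Φ(λ − 2.241) + Φ(−λ − 2.241) = Φ(0.319) + Φ(-4.802) = 0.6251 + 0.0000 = 0.6251.
Type II error: β = 1 − power = 1 − 0.6251 = 0.3749.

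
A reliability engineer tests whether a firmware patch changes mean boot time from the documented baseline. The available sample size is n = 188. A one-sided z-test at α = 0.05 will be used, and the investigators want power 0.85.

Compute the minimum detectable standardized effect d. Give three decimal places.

d ≈ 0.196

Need Φ(δ − 1.645) = 0.85, so δ = 1.645 + 1.036 = 2.681.
δ = d·√n ⇒ d = δ/√n = 2.681/√188 = 0.1956.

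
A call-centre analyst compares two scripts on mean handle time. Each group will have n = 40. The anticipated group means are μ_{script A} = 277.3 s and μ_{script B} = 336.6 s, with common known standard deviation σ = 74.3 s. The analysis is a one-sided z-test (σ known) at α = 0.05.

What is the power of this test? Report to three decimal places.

Power ≈ 0.973

Standardized effect: d = |μ_{script A} − μ_{script B}| / σ = |277.3 − 336.6| / 74.3 = 0.7981
Noncentrality parameter: δ = d·√(n/2) = 0.7981 × √(40/2) = 3.5693
One-sided α = 0.05 → critical value z_{0.05} = 1.645.
Power = P(Z > 1.645 − δ) = Φ(1.924) = 0.9728.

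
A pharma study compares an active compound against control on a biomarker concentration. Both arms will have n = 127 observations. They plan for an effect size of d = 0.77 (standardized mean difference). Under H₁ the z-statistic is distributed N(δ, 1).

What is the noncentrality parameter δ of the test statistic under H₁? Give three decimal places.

δ ≈ 6.136

The noncentrality parameter scales effect size by the design's sample-size factor: δ = d·√(n/2) = 0.77 × √(127/2) = 6.1359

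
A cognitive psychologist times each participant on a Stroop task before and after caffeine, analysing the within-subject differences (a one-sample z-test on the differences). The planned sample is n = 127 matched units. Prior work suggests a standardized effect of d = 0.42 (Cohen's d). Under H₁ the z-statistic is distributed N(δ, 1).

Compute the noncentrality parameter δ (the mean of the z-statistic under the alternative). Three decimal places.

δ = d·√n = 0.42 × √127 = 4.7332

δ ≈ 4.733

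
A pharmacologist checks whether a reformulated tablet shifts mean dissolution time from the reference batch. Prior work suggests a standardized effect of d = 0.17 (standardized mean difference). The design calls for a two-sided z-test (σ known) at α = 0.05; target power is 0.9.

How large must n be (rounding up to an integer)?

n = 364

For power 0.9 need Φ(δ − z_{0.025}) = 0.9, so δ = z_{0.025} + z_{0.10} = 1.960 + 1.282 = 3.242.
(Ignoring the negligible lower-tail rejection probability gives the usual closed-form inversion.)
δ = d·√n ⇒ n = (δ/d)² = (3.242 / 0.17)² = 363.58.
Round up to the next whole unit.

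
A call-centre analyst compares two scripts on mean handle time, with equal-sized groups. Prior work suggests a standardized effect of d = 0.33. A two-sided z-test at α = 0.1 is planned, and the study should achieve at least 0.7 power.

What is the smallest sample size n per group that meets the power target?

For power 0.7 need Φ(δ − z_{0.05}) = 0.7, so δ = z_{0.05} + z_{0.30} = 1.645 + 0.524 = 2.169.
(The Φ(−δ − z_{α/2}) term is vanishingly small for δ > 0 and is dropped in the standard sample-size formula.)
δ = d·√(n/2) ⇒ n = 2(δ/d)² = 2 × (2.169 / 0.33)² = 86.42.
Rounding up, n = 87 per group.

n = 87 per group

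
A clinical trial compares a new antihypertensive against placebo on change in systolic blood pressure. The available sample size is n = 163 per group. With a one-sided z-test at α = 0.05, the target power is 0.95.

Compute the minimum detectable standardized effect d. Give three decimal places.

d ≈ 0.364

Need Φ(δ − 1.645) = 0.95, so δ = 1.645 + 1.645 = 3.290.
δ = d·√(n/2) ⇒ d = δ/√(n/2) = 3.290/√(163/2) = 0.3644.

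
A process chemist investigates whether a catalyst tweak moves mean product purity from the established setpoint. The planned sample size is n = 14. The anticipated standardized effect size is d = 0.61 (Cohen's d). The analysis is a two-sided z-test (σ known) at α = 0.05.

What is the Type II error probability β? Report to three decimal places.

Noncentrality parameter: δ = d·√n = 0.61 × √14 = 2.2824
Two-sided α = 0.05 → critical value z_{0.025} = 1.960.
Power = Φ(δ − 1.960) + Φ(−δ − 1.960) = Φ(0.322) + Φ(-4.242) = 0.6264 + 0.0000 = 0.6265.
Type II error: β = 1 − power = 1 − 0.6265 = 0.3735.

β ≈ 0.374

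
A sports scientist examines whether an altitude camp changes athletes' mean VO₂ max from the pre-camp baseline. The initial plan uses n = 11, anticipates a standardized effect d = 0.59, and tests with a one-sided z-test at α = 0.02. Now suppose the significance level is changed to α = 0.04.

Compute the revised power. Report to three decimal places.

δ = d·√n = 0.59 × √11 = 1.9568 (unchanged). New critical value: z_{0.04} = 1.751.
Revised power = P(Z > 1.751 − δ) = Φ(0.206) = 0.5817.

Power ≈ 0.582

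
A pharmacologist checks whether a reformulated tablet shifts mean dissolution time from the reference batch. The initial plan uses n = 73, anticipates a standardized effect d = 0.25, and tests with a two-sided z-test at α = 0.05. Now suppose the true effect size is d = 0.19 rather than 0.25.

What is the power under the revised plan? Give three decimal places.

With d = 0.19: δ = d·√n = 0.19 × √73 = 1.6234. Critical value z_{0.025} = 1.960.
Revised power = Φ(δ − 1.960) + Φ(−δ − 1.960) = Φ(-0.337) + Φ(-3.583) = 0.3682 + 0.0002 = 0.3684.

Power ≈ 0.368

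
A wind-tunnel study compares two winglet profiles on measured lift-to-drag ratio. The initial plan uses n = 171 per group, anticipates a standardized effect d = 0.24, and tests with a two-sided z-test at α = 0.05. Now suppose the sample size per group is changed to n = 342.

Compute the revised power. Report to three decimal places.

Power ≈ 0.881

With n = 342 per group: δ = d·√(n/2) = 0.24 × √(342/2) = 3.1384. Critical value z_{0.025} = 1.960.
Revised power = Φ(δ − 1.960) + Φ(−δ − 1.960) = Φ(1.178) + Φ(-5.098) = 0.8807 + 0.0000 = 0.8807.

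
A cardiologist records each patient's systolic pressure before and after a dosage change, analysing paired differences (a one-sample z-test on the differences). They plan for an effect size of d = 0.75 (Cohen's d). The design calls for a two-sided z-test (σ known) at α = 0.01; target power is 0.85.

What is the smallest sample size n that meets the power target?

n = 24

Set Φ(δ − 2.576) = 0.85; then δ − 2.576 = Φ⁻¹(0.85) = 1.036, giving δ = 3.612.
(The Φ(−δ − z_{α/2}) term is vanishingly small for δ > 0 and is dropped in the standard sample-size formula.)
δ = d·√n ⇒ n = (δ/d)² = (3.612 / 0.75)² = 23.20.
Rounding up, n = 24.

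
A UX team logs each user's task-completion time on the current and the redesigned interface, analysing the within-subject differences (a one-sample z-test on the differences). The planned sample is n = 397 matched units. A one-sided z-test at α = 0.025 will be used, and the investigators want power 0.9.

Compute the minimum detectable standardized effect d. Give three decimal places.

d ≈ 0.163

Need Φ(δ − 1.960) = 0.9, so δ = 1.960 + 1.282 = 3.242.
δ = d·√n ⇒ d = δ/√n = 3.242/√397 = 0.1627.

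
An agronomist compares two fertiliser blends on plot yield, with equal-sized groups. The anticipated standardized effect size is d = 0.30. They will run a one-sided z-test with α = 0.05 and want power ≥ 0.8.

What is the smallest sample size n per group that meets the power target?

n = 138 per group

For power 0.8 need Φ(δ − z_{0.05}) = 0.8, so δ = z_{0.05} + z_{0.20} = 1.645 + 0.842 = 2.486.
δ = d·√(n/2) ⇒ n = 2(δ/d)² = 2 × (2.486 / 0.30)² = 137.39.
Rounding up, n = 138 per group.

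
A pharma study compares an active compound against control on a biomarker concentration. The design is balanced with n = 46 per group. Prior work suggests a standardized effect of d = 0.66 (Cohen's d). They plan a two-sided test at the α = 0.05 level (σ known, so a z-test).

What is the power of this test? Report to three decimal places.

Noncentrality parameter: δ = d·√(n/2) = 0.66 × √(46/2) = 3.1652
Critical value for a two-sided test at α = 0.05: z_{α/2} = 1.960.
Power = Φ(δ − 1.960) + Φ(−δ − 1.960) = Φ(1.205) + Φ(-5.125) = 0.8860 + 0.0000 = 0.8860.

Power ≈ 0.886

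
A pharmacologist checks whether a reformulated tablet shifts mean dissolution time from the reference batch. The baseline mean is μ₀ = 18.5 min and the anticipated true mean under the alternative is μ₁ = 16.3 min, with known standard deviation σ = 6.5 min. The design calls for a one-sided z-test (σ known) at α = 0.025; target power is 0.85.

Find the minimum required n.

n = 79

Standardized effect: d = |μ₁ − μ₀| / σ = |16.3 − 18.5| / 6.5 = 0.3385
For power 0.85 need Φ(δ − z_{0.025}) = 0.85, so δ = z_{0.025} + z_{0.15} = 1.960 + 1.036 = 2.996.
δ = d·√n ⇒ n = (δ/d)² = (2.996 / 0.3385)² = 78.38.
Round up to the next whole unit.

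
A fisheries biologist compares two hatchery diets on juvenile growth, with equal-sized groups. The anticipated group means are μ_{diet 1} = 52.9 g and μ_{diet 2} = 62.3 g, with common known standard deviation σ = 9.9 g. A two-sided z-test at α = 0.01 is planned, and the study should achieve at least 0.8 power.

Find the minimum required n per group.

n = 26 per group

Standardized effect: d = |μ_{diet 1} − μ_{diet 2}| / σ = |52.9 − 62.3| / 9.9 = 0.9495
For power 0.8 need Φ(δ − z_{0.005}) = 0.8, so δ = z_{0.005} + z_{0.20} = 2.576 + 0.842 = 3.417.
(Ignoring the negligible lower-tail rejection probability gives the usual closed-form inversion.)
δ = d·√(n/2) ⇒ n = 2(δ/d)² = 2 × (3.417 / 0.9495)² = 25.91.
Round up to the next whole unit.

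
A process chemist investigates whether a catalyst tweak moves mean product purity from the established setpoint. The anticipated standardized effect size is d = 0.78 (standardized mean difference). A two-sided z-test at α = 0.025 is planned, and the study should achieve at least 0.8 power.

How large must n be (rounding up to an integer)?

Set Φ(δ − 2.241) = 0.8; then δ − 2.241 = Φ⁻¹(0.8) = 0.842, giving δ = 3.083.
(Ignoring the negligible lower-tail rejection probability gives the usual closed-form inversion.)
δ = d·√n ⇒ n = (δ/d)² = (3.083 / 0.78)² = 15.62.
Rounding up, n = 16.

n = 16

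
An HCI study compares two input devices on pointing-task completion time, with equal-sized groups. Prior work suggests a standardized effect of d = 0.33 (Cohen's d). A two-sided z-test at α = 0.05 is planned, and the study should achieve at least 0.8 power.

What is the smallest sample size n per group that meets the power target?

Set Φ(δ − 1.960) = 0.8; then δ − 1.960 = Φ⁻¹(0.8) = 0.842, giving δ = 2.802.
(For δ > 0 the lower-tail rejection region contributes negligibly to power, so the one-term inversion is standard.)
δ = d·√(n/2) ⇒ n = 2(δ/d)² = 2 × (2.802 / 0.33)² = 144.15.
Round up to the next whole unit.

n = 145 per group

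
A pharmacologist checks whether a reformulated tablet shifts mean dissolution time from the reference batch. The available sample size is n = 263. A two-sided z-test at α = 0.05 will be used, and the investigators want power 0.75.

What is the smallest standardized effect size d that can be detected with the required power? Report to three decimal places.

Need Φ(δ − 1.960) = 0.75, so δ = 1.960 + 0.674 = 2.634.
(The second rejection-region term Φ(−δ − z_{α/2}) is negligible and dropped.)
δ = d·√n ⇒ d = δ/√n = 2.634/√263 = 0.1624.

d ≈ 0.162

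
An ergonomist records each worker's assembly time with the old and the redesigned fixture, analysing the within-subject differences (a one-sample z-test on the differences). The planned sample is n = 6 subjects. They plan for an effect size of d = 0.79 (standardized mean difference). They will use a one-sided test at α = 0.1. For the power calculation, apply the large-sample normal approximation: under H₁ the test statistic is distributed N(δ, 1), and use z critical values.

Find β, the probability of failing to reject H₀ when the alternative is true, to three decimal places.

Noncentrality parameter: λ = d·√n = 0.79 × √6 = 1.9351
Critical value for a one-sided test at α = 0.1: z_α = 1.282.
Power = Φ(λ − 1.282) = Φ(0.654) = 0.7433.
Type II error: β = 1 − power = 1 − 0.7433 = 0.2567.

β ≈ 0.257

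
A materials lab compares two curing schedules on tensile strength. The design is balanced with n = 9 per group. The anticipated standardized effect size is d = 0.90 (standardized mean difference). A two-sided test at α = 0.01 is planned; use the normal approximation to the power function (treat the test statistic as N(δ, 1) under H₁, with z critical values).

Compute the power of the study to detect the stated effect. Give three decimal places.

Noncentrality parameter: δ = d·√(n/2) = 0.90 × √(9/2) = 1.9092
Critical value for a two-sided test at α = 0.01: z_{α/2} = 2.576.
Power = Φ(δ − 2.576) + Φ(−δ − 2.576) = Φ(-0.667) + Φ(-4.485) = 0.2525 + 0.0000 = 0.2525.

Power ≈ 0.253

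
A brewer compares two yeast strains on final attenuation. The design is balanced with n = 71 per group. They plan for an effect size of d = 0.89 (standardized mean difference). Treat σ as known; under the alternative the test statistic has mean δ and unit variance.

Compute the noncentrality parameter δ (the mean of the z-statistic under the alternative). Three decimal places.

δ = d·√(n/2) = 0.89 × √(71/2) = 5.3028

δ ≈ 5.303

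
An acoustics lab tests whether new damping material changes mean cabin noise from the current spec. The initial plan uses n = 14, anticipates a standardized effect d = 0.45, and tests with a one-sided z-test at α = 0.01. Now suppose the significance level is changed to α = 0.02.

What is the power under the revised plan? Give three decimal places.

δ = d·√n = 0.45 × √14 = 1.6837 (unchanged). New critical value: z_{0.02} = 2.054.
Revised power = P(Z > 2.054 − δ) = Φ(-0.370) = 0.3557.

Power ≈ 0.356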